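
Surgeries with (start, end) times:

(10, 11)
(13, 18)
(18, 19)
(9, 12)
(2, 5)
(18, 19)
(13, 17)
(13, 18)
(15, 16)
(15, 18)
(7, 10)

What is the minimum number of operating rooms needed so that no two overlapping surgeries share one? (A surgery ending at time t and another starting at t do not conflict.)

The answer is the maximum number of intervals overlapping at any instant.
Events (time:±→running): 2:+→1 5:-→0 7:+→1 9:+→2 10:-→1 10:+→2 11:-→1 12:-→0 13:+→1 13:+→2 13:+→3 15:+→4 15:+→5 … peak 5.

5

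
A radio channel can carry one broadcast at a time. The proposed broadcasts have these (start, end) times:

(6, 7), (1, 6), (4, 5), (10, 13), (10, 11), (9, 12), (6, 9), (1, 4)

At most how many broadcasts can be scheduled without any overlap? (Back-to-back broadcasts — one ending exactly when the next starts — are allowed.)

4

Order by finish time; keep every interval that doesn't clash with the previous kept one.
Sorted by end: (1,4)  (4,5)  (1,6)  (6,7)  (6,9)  (10,11)  (9,12)  (10,13)
take (1,4); take (4,5); take (6,7); take (10,11); skip (10,13).
Selected 4 broadcasts.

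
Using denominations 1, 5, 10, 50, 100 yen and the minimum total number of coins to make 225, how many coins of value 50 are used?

0

Use the largest denomination that fits, subtract, and repeat.
225 = 2×100 + 2×10 + 1×5
Count of 50: 0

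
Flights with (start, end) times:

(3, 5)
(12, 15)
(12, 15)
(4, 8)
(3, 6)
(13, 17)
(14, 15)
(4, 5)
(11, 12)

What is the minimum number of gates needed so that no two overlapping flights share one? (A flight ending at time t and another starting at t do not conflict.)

Events (time:±→running): 3:+→1 3:+→2 4:+→3 4:+→4 … peak 4.

4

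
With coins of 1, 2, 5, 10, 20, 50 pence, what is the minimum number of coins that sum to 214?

Greedy: take as many of the largest coin as possible, then repeat with the remainder.
214 = 4×50 + 1×10 + 2×2
Total coins = 4 + 1 + 2 = 7

7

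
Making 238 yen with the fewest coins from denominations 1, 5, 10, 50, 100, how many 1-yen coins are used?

Greedy: take as many of the largest coin as possible, then repeat with the remainder.
238 = 2×100 + 3×10 + 1×5 + 3×1
Count of 1: 3

3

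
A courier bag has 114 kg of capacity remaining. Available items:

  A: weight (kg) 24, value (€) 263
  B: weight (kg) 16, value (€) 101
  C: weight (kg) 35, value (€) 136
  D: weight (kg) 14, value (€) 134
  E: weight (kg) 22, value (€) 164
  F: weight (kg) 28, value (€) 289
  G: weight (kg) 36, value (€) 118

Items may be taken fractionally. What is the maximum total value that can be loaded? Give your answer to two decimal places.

Order: A (263/24=10.96) > F (289/28=10.32) > D (134/14=9.57) > E (164/22=7.45) > B (101/16=6.31) > C (136/35=3.89) > G (118/36=3.28)
Fill: take A (24 @ 263) → take F (28 @ 289) → take D (14 @ 134) → take E (22 @ 164) → take B (16 @ 101) → take 10/35 of C → 38.86; 114/114 used.
Total value = 989.86

989.86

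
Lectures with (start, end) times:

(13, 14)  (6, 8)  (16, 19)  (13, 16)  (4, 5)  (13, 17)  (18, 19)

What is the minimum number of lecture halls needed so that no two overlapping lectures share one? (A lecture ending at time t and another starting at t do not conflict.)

Count concurrent intervals with a sweep; the peak is the room count.
starts: [4, 6, 13, 13, 13, 16, 18]
ends:   [5, 8, 14, 16, 17, 19, 19]
s4→1 e5→0 s6→1 e8→0 s13→1 s13→2 s13→3  — peak 3.

3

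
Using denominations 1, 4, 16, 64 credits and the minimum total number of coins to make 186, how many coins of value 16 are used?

3

186 − 2×64→58 − 3×16→10 − 2×4→2 − 2×1→0
Count of 16: 3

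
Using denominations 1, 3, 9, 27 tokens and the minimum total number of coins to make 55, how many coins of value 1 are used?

1

Use the largest denomination that fits, subtract, and repeat.
55 − 2×27→1 − 1×1→0
Count of 1: 1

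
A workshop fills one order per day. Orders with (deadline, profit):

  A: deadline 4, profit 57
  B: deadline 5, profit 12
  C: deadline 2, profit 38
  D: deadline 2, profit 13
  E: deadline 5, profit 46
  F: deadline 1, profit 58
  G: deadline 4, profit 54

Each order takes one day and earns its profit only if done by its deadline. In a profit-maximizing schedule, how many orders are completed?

Take jobs in profit order; each goes to the latest open slot no later than its deadline.
By profit: F(d1,58), A(d4,57), G(d4,54), E(d5,46), C(d2,38), D(d2,13), B(d5,12)
F→slot 1; A→slot 4; G→slot 3; E→slot 5; C→slot 2; D skipped; B skipped.
5 of 7 scheduled.

5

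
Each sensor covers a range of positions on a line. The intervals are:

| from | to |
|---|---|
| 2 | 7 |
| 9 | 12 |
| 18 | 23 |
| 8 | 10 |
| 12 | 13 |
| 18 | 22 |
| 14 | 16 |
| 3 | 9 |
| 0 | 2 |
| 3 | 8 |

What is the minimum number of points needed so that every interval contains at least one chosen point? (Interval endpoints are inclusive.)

Sort by right endpoint; whenever an interval is uncovered, place a point at its right end.
By right end: [0,2]  [2,7]  [3,8]  [3,9]  [8,10]  [9,12]  [12,13]  [14,16]  [18,22]  [18,23]
[0,2] uncovered → point at 2; [3,8] uncovered → point at 8; [9,12] uncovered → point at 12; [14,16] uncovered → point at 16; [18,22] uncovered → point at 22.
Points: 2, 8, 12, 16, 22 (5 total).

5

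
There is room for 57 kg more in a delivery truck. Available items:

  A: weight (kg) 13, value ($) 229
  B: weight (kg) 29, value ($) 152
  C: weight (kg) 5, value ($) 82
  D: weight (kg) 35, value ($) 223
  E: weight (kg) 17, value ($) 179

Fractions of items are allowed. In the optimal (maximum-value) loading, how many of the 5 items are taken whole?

3

Sort by value per unit weight and fill in that order.
Order: A (229/13=17.62) > C (82/5=16.40) > E (179/17=10.53) > D (223/35=6.37) > B (152/29=5.24)
Fill: take A (13 @ 229) → take C (5 @ 82) → take E (17 @ 179) → take 22/35 of D → 140.17; 57/57 used.
3 item(s) taken whole; one partial (take 22/35 of D).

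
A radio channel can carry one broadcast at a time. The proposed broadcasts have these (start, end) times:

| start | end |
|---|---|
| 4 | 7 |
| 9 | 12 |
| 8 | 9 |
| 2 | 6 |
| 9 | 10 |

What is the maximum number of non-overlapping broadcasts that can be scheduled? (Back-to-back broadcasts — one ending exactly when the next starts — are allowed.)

3

Sorted by end: (2,6)  (4,7)  (8,9)  (9,10)  (9,12)
take (2,6); take (8,9); take (9,10); skip (9,12).
Selected 3 broadcasts.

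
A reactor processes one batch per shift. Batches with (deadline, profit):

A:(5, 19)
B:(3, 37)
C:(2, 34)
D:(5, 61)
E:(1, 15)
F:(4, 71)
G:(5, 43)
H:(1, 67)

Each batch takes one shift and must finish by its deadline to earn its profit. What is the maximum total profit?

279

By profit: F(d4,71), H(d1,67), D(d5,61), G(d5,43), B(d3,37), C(d2,34), A(d5,19), E(d1,15)
F→slot 4; H→slot 1; D→slot 5; G→slot 3; B→slot 2; C skipped; A skipped; E skipped.
Profit = 67 + 37 + 43 + 71 + 61 = 279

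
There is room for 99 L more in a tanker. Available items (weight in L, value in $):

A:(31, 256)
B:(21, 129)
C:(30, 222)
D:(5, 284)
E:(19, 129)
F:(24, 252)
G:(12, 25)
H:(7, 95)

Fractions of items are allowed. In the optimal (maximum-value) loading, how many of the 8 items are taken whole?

Order: D (284/5=56.80) > H (95/7=13.57) > F (252/24=10.50) > A (256/31=8.26) > C (222/30=7.40) > E (129/19=6.79) > B (129/21=6.14) > G (25/12=2.08)
Fill: take D (5 @ 284) → take H (7 @ 95) → take F (24 @ 252) → take A (31 @ 256) → take C (30 @ 222) → take 2/19 of E → 13.58; 99/99 used.
5 item(s) taken whole; one partial (take 2/19 of E).

5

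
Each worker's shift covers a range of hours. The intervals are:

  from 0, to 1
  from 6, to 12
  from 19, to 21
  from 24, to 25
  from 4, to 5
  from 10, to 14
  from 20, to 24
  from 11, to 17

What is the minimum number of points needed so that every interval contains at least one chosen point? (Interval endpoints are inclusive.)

Sorted: [0,1] [4,5] [6,12] [10,14] [11,17] [19,21] [20,24] [24,25]
{[0,1]} hit by 1; {[4,5]} hit by 5; {[6,12],[10,14],[11,17]} hit by 12; {[19,21],[20,24]} hit by 21; {[24,25]} hit by 25.
Points: 1, 5, 12, 21, 25 (5 total).

5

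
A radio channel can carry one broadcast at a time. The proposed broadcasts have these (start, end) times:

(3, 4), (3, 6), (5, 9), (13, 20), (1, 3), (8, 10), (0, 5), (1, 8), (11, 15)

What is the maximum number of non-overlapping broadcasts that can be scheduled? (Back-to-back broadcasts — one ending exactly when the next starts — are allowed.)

Sorted by end: (1,3)  (3,4)  (0,5)  (3,6)  (1,8)  (5,9)  (8,10)  (11,15)  (13,20)
take (1,3); take (3,4); skip (1,8); take (5,9); take (11,15).
Selected 4 broadcasts.

4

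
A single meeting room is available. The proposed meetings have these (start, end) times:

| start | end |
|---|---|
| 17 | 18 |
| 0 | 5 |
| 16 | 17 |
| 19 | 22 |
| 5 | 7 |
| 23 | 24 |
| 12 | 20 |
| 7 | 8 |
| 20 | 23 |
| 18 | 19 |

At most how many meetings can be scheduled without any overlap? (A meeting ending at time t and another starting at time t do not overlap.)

Order by finish time; keep every interval that doesn't clash with the previous kept one.
Sorted by end: (0,5)  (5,7)  (7,8)  (16,17)  (17,18)  (18,19)  (12,20)  (19,22)  (20,23)  (23,24)
take (0,5); take (5,7); take (7,8); take (16,17); take (17,18); take (18,19); take (19,22); take (23,24).
Selected 8 meetings.

8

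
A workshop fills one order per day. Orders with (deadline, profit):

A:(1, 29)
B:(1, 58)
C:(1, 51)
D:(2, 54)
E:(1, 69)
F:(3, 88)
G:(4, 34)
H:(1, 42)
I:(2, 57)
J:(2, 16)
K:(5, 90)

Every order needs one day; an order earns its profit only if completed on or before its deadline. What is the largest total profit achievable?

338

Profit order: K=90 F=88 E=69 B=58 I=57 D=54 C=51 H=42 G=34 A=29 J=16
Assign: K→slot 5, F→slot 3, E→slot 1, B skipped, I→slot 2, D skipped, C skipped, H skipped, G→slot 4, A skipped, J skipped.
Slots: [1:E] [2:I] [3:F] [4:G] [5:K]
Profit = 69 + 57 + 88 + 34 + 90 = 338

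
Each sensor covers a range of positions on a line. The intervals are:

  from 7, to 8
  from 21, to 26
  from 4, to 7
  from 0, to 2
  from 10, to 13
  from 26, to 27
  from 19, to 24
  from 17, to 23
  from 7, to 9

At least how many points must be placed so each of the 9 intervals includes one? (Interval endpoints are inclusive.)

5

By right end: [0,2]  [4,7]  [7,8]  [7,9]  [10,13]  [17,23]  [19,24]  [21,26]  [26,27]
[0,2] uncovered → point at 2; [4,7] uncovered → point at 7; [10,13] uncovered → point at 13; [17,23] uncovered → point at 23; [26,27] uncovered → point at 27.
Points: 2, 7, 13, 23, 27 (5 total).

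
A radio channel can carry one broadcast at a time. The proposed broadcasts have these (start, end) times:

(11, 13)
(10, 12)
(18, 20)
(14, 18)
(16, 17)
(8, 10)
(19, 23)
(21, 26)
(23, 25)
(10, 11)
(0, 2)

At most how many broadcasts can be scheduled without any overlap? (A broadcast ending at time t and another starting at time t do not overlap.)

7

Sort by end time and greedily take each interval whose start is ≥ the last chosen end.
Sorted by end: (0,2)  (8,10)  (10,11)  (10,12)  (11,13)  (16,17)  (14,18)  (18,20)  (19,23)  (23,25)  (21,26)
take (0,2); take (8,10); take (10,11); take (11,13); take (16,17); take (18,20); take (23,25).
Selected 7 broadcasts.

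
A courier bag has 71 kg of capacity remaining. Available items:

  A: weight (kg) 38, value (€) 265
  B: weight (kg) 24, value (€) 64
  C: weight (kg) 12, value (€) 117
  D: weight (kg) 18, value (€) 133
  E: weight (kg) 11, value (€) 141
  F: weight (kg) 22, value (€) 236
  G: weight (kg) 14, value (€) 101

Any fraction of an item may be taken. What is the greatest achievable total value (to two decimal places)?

684.71

Sort by value per unit weight and fill in that order.
Ratios (sorted): E 12.82, F 10.73, C 9.75, D 7.39, G 7.21, A 6.97, B 2.67
take E (11 @ 141); take F (22 @ 236); take C (12 @ 117); take D (18 @ 133); take 8/14 of G → 57.71. Capacity used 71/71.
Total value = 684.71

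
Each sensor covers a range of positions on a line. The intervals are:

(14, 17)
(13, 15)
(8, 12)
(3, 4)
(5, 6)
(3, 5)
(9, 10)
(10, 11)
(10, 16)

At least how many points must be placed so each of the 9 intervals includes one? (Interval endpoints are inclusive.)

By right end: [3,4]  [3,5]  [5,6]  [9,10]  [10,11]  [8,12]  [13,15]  [10,16]  [14,17]
[3,4] uncovered → point at 4; [5,6] uncovered → point at 6; [9,10] uncovered → point at 10; [13,15] uncovered → point at 15.
Points: 4, 6, 10, 15 (4 total).

4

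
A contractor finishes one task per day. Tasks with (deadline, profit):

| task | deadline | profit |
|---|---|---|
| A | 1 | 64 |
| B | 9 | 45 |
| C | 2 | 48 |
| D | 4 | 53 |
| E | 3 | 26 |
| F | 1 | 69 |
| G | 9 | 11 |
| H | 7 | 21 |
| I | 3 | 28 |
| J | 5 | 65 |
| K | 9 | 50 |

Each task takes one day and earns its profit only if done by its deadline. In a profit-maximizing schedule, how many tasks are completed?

9

Profit order: F=69 J=65 A=64 D=53 K=50 C=48 B=45 I=28 E=26 H=21 G=11
Assign: F→slot 1, J→slot 5, A skipped, D→slot 4, K→slot 9, C→slot 2, B→slot 8, I→slot 3, E skipped, H→slot 7, G→slot 6.
Slots: [1:F] [2:C] [3:I] [4:D] [5:J] [6:G] [7:H] [8:B] [9:K]
9 of 11 scheduled.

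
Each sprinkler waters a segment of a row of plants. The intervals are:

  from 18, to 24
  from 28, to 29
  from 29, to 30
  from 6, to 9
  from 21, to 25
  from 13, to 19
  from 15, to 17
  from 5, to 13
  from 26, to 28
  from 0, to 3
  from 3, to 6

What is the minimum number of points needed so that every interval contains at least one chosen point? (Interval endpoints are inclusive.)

Sort by right endpoint; whenever an interval is uncovered, place a point at its right end.
By right end: [0,3]  [3,6]  [6,9]  [5,13]  [15,17]  [13,19]  [18,24]  [21,25]  [26,28]  [28,29]  [29,30]
[0,3] uncovered → point at 3; [6,9] uncovered → point at 9; [15,17] uncovered → point at 17; [18,24] uncovered → point at 24; [26,28] uncovered → point at 28; [29,30] uncovered → point at 30.
Points: 3, 9, 17, 24, 28, 30 (6 total).

6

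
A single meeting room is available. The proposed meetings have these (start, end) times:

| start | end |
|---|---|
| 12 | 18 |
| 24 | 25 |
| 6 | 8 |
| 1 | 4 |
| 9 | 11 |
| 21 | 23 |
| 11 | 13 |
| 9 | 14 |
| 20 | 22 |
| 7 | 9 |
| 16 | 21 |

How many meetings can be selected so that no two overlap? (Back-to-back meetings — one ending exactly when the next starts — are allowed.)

Sort by end time and greedily take each interval whose start is ≥ the last chosen end.
By end time: (1,4), (6,8), (7,9), (9,11), (11,13), (9,14), (12,18), (16,21), (20,22), (21,23), (24,25).
Pick (1,4); next start ≥ 4 → (6,8); next start ≥ 8 → (9,11); next start ≥ 11 → (11,13); next start ≥ 13 → (16,21); next start ≥ 21 → (21,23); next start ≥ 23 → (24,25).
Selected 7 meetings.

7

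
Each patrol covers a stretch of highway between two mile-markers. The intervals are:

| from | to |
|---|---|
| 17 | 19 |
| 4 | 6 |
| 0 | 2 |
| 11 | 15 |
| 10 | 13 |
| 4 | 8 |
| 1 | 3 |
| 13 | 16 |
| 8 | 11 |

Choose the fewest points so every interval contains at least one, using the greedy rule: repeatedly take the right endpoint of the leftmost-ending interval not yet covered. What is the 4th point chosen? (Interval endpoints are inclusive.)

16

Process intervals by earliest right end; each time one isn't hit yet, stab at its right endpoint.
By right end: [0,2]  [1,3]  [4,6]  [4,8]  [8,11]  [10,13]  [11,15]  [13,16]  [17,19]
[0,2] uncovered → point at 2; [4,6] uncovered → point at 6; [8,11] uncovered → point at 11; [13,16] uncovered → point at 16; [17,19] uncovered → point at 19.
Points: 2, 6, 11, 16, 19 (5 total).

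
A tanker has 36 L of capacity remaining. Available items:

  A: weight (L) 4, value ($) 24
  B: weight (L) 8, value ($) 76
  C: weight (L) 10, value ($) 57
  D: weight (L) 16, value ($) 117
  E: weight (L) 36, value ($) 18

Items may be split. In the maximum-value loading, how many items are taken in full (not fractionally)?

3

Order: B (76/8=9.50) > D (117/16=7.31) > A (24/4=6.00) > C (57/10=5.70) > E (18/36=0.50)
Fill: take B (8 @ 76) → take D (16 @ 117) → take A (4 @ 24) → take 8/10 of C → 45.60; 36/36 used.
3 item(s) taken whole; one partial (take 8/10 of C).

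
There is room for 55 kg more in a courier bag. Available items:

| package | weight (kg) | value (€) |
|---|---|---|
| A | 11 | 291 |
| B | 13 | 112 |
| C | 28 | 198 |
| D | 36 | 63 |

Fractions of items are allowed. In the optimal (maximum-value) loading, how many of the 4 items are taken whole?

Greedy by value/weight ratio, highest first.
Order: A (291/11=26.45) > B (112/13=8.62) > C (198/28=7.07) > D (63/36=1.75)
Fill: take A (11 @ 291) → take B (13 @ 112) → take C (28 @ 198) → take 3/36 of D → 5.25; 55/55 used.
3 item(s) taken whole; one partial (take 3/36 of D).

3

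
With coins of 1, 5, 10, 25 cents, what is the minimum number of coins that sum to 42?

42 = 1×25 + 1×10 + 1×5 + 2×1
Total coins = 1 + 1 + 1 + 2 = 5

5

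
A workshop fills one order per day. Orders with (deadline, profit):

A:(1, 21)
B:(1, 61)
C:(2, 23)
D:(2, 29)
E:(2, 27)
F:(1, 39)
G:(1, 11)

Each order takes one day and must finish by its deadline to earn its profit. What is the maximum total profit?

90

Take jobs in profit order; each goes to the latest open slot no later than its deadline.
By profit: B(d1,61), F(d1,39), D(d2,29), E(d2,27), C(d2,23), A(d1,21), G(d1,11)
B→slot 1; F skipped; D→slot 2; E skipped; C skipped; A skipped; G skipped.
Profit = 61 + 29 = 90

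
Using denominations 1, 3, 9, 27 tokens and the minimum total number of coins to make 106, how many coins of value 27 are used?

3

Use the largest denomination that fits, subtract, and repeat.
106 − 3×27→25 − 2×9→7 − 2×3→1 − 1×1→0
Count of 27: 3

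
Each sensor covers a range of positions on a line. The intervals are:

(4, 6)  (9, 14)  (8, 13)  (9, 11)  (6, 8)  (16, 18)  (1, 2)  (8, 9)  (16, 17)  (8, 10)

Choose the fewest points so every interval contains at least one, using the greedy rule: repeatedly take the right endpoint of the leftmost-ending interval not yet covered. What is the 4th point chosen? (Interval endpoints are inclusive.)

Process intervals by earliest right end; each time one isn't hit yet, stab at its right endpoint.
Sorted: [1,2] [4,6] [6,8] [8,9] [8,10] [9,11] [8,13] [9,14] [16,17] [16,18]
{[1,2]} hit by 2; {[4,6],[6,8]} hit by 6; {[8,9],[8,10],[9,11],[8,13],[9,14]} hit by 9; {[16,17],[16,18]} hit by 17.
Points: 2, 6, 9, 17 (4 total).

17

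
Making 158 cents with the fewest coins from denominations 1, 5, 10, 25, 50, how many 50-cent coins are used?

Greedy: take as many of the largest coin as possible, then repeat with the remainder.
158 − 3×50→8 − 1×5→3 − 3×1→0
Count of 50: 3

3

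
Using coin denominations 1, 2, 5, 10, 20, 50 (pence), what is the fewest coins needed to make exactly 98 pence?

6

Use the largest denomination that fits, subtract, and repeat.
98 − 1×50→48 − 2×20→8 − 1×5→3 − 1×2→1 − 1×1→0
Total coins = 1 + 2 + 1 + 1 + 1 = 6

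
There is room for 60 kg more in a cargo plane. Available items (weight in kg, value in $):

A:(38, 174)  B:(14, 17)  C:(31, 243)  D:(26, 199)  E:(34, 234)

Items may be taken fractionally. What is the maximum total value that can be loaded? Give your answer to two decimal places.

462.65

Greedy by value/weight ratio, highest first.
Order: C (243/31=7.84) > D (199/26=7.65) > E (234/34=6.88) > A (174/38=4.58) > B (17/14=1.21)
Fill: take C (31 @ 243) → take D (26 @ 199) → take 3/34 of E → 20.65; 60/60 used.
Total value = 462.65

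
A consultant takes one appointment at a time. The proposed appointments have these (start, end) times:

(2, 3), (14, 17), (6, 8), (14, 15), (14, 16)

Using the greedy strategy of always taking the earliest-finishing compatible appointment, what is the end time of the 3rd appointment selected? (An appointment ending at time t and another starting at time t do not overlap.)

Sorted by end: (2,3)  (6,8)  (14,15)  (14,16)  (14,17)
take (2,3); take (6,8); take (14,15); skip (14,16).
Selected: (2,3) (6,8) (14,15)

15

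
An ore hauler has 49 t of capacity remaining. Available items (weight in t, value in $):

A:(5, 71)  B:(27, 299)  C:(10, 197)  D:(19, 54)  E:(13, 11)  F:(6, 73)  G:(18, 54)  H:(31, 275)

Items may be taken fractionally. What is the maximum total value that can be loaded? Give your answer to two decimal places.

Sort by value per unit weight and fill in that order.
Order: C (197/10=19.70) > A (71/5=14.20) > F (73/6=12.17) > B (299/27=11.07) > H (275/31=8.87) > G (54/18=3.00) > D (54/19=2.84) > E (11/13=0.85)
Fill: take C (10 @ 197) → take A (5 @ 71) → take F (6 @ 73) → take B (27 @ 299) → take 1/31 of H → 8.87; 49/49 used.
Total value = 648.87

648.87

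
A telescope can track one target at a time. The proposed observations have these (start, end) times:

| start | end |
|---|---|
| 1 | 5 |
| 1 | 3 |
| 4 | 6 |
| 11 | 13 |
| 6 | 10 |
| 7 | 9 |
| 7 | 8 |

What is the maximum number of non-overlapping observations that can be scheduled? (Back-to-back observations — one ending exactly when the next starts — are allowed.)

4

Greedy by earliest finish: after sorting by end time, pick each interval compatible with the last pick.
Sorted by end: (1,3)  (1,5)  (4,6)  (7,8)  (7,9)  (6,10)  (11,13)
take (1,3); take (4,6); take (7,8); skip (7,9); take (11,13).
Selected 4 observations.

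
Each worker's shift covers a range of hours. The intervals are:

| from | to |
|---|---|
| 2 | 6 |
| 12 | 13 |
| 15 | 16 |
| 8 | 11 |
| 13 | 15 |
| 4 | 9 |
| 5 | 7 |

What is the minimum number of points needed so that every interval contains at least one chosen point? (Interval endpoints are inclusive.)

Process intervals by earliest right end; each time one isn't hit yet, stab at its right endpoint.
Sorted: [2,6] [5,7] [4,9] [8,11] [12,13] [13,15] [15,16]
{[2,6],[5,7],[4,9]} hit by 6; {[8,11]} hit by 11; {[12,13],[13,15]} hit by 13; {[15,16]} hit by 16.
Points: 6, 11, 13, 16 (4 total).

4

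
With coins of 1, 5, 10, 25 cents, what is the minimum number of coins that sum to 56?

56 = 2×25 + 1×5 + 1×1
Total coins = 2 + 1 + 1 = 4

4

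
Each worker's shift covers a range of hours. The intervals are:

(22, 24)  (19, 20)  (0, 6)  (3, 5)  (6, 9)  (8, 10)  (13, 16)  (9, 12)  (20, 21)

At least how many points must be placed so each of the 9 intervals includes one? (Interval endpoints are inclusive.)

By right end: [3,5]  [0,6]  [6,9]  [8,10]  [9,12]  [13,16]  [19,20]  [20,21]  [22,24]
[3,5] uncovered → point at 5; [6,9] uncovered → point at 9; [13,16] uncovered → point at 16; [19,20] uncovered → point at 20; [22,24] uncovered → point at 24.
Points: 5, 9, 16, 20, 24 (5 total).

5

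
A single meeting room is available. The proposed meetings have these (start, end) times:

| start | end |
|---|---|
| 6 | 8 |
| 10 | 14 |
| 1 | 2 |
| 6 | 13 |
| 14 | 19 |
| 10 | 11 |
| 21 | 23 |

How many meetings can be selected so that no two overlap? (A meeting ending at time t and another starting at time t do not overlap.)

5

Order by finish time; keep every interval that doesn't clash with the previous kept one.
Sorted by end: (1,2)  (6,8)  (10,11)  (6,13)  (10,14)  (14,19)  (21,23)
take (1,2); take (6,8); take (10,11); take (14,19); take (21,23).
Selected 5 meetings.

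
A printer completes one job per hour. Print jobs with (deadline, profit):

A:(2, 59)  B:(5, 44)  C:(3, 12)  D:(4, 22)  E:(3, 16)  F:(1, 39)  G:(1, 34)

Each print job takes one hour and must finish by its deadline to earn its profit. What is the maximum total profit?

Sort by profit descending; place each in the latest free slot ≤ its deadline.
Profit order: A=59 B=44 F=39 G=34 D=22 E=16 C=12
Assign: A→slot 2, B→slot 5, F→slot 1, G skipped, D→slot 4, E→slot 3, C skipped.
Slots: [1:F] [2:A] [3:E] [4:D] [5:B]
Profit = 39 + 59 + 16 + 22 + 44 = 180

180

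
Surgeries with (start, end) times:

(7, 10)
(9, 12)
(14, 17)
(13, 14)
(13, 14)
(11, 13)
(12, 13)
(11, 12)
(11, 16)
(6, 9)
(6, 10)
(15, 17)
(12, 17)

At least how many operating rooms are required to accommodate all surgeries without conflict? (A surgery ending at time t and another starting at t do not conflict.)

4

starts: [6, 6, 7, 9, 11, 11, 11, 12, 12, 13, 13, 14, 15]
ends:   [9, 10, 10, 12, 12, 13, 13, 14, 14, 16, 17, 17, 17]
s6→1 s6→2 s7→3 e9→2 s9→3 e10→2 e10→1 s11→2 s11→3 s11→4  — peak 4.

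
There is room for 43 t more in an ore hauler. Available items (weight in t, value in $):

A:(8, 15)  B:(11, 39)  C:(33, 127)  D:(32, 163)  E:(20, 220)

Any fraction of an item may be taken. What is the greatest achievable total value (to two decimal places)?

337.16

Greedy by value/weight ratio, highest first.
Ratios (sorted): E 11.00, D 5.09, C 3.85, B 3.55, A 1.88
take E (20 @ 220); take 23/32 of D → 117.16. Capacity used 43/43.
Total value = 337.16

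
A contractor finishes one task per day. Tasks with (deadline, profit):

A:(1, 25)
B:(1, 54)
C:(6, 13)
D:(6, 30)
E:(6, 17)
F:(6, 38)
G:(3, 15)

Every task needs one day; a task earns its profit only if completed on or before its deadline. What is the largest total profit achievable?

167

Sort by profit descending; place each in the latest free slot ≤ its deadline.
By profit: B(d1,54), F(d6,38), D(d6,30), A(d1,25), E(d6,17), G(d3,15), C(d6,13)
B→slot 1; F→slot 6; D→slot 5; A skipped; E→slot 4; G→slot 3; C→slot 2.
Profit = 54 + 13 + 15 + 17 + 30 + 38 = 167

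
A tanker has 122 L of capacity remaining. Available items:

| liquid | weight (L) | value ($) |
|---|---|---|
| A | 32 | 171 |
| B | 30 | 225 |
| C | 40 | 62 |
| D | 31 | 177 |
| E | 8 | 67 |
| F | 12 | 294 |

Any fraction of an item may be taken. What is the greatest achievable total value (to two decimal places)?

Order: F (294/12=24.50) > E (67/8=8.38) > B (225/30=7.50) > D (177/31=5.71) > A (171/32=5.34) > C (62/40=1.55)
Fill: take F (12 @ 294) → take E (8 @ 67) → take B (30 @ 225) → take D (31 @ 177) → take A (32 @ 171) → take 9/40 of C → 13.95; 122/122 used.
Total value = 947.95

947.95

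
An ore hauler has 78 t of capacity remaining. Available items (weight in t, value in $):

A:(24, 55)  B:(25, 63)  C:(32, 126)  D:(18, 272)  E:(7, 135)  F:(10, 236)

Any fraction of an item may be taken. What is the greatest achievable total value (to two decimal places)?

796.72

Greedy by value/weight ratio, highest first.
Ratios (sorted): F 23.60, E 19.29, D 15.11, C 3.94, B 2.52, A 2.29
take F (10 @ 236); take E (7 @ 135); take D (18 @ 272); take C (32 @ 126); take 11/25 of B → 27.72. Capacity used 78/78.
Total value = 796.72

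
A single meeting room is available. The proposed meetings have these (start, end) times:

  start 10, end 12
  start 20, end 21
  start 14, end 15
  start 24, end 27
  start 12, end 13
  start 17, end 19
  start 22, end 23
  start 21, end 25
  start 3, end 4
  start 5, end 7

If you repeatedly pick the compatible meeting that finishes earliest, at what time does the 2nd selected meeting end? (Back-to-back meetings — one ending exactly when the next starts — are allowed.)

7

By end time: (3,4), (5,7), (10,12), (12,13), (14,15), (17,19), (20,21), (22,23), (21,25), (24,27).
Pick (3,4); next start ≥ 4 → (5,7); next start ≥ 7 → (10,12); next start ≥ 12 → (12,13); next start ≥ 13 → (14,15); next start ≥ 15 → (17,19); next start ≥ 19 → (20,21); next start ≥ 21 → (22,23); next start ≥ 23 → (24,27).
Selected: (3,4) (5,7) (10,12) (12,13) (14,15) (17,19) (20,21) (22,23) (24,27)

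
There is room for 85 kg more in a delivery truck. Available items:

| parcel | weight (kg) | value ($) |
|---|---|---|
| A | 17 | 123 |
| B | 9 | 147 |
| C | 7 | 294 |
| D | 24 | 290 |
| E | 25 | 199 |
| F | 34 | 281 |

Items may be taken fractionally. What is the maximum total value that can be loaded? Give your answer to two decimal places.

Order: C (294/7=42.00) > B (147/9=16.33) > D (290/24=12.08) > F (281/34=8.26) > E (199/25=7.96) > A (123/17=7.24)
Fill: take C (7 @ 294) → take B (9 @ 147) → take D (24 @ 290) → take F (34 @ 281) → take 11/25 of E → 87.56; 85/85 used.
Total value = 1099.56

1099.56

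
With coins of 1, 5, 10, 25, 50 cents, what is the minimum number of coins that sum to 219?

10

Use the largest denomination that fits, subtract, and repeat.
219 = 4×50 + 1×10 + 1×5 + 4×1
Total coins = 4 + 1 + 1 + 4 = 10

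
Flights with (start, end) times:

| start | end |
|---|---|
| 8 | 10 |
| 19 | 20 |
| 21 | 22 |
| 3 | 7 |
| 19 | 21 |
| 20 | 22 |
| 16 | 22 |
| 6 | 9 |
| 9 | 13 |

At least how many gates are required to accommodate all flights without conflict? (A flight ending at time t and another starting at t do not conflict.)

starts: [3, 6, 8, 9, 16, 19, 19, 20, 21]
ends:   [7, 9, 10, 13, 20, 21, 22, 22, 22]
s3→1 s6→2 e7→1 s8→2 e9→1 s9→2 e10→1 e13→0 s16→1 s19→2 s19→3  — peak 3.

3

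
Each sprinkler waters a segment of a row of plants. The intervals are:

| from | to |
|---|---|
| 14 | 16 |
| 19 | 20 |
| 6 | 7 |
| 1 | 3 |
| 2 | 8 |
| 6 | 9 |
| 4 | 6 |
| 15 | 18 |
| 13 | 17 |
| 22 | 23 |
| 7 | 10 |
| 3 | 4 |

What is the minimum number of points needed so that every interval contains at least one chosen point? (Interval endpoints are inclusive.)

Sort by right endpoint; whenever an interval is uncovered, place a point at its right end.
By right end: [1,3]  [3,4]  [4,6]  [6,7]  [2,8]  [6,9]  [7,10]  [14,16]  [13,17]  [15,18]  [19,20]  [22,23]
[1,3] uncovered → point at 3; [4,6] uncovered → point at 6; [7,10] uncovered → point at 10; [14,16] uncovered → point at 16; [19,20] uncovered → point at 20; [22,23] uncovered → point at 23.
Points: 3, 6, 10, 16, 20, 23 (6 total).

6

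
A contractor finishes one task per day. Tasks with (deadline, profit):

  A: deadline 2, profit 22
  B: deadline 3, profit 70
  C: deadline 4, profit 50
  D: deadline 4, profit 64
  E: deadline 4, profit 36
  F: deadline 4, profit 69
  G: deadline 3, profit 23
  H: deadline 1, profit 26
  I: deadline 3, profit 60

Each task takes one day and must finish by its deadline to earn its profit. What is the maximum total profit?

Sort by profit descending; place each in the latest free slot ≤ its deadline.
Profit order: B=70 F=69 D=64 I=60 C=50 E=36 H=26 G=23 A=22
Assign: B→slot 3, F→slot 4, D→slot 2, I→slot 1, C skipped, E skipped, H skipped, G skipped, A skipped.
Slots: [1:I] [2:D] [3:B] [4:F]
Profit = 60 + 64 + 70 + 69 = 263

263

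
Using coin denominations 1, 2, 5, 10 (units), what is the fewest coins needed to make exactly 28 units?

28 − 2×10→8 − 1×5→3 − 1×2→1 − 1×1→0
Total coins = 2 + 1 + 1 + 1 = 5

5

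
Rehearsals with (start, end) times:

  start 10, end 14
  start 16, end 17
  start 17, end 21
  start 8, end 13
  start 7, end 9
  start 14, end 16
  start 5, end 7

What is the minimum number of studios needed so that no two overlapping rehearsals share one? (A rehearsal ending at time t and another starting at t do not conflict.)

Count concurrent intervals with a sweep; the peak is the room count.
Events (time:±→running): 5:+→1 7:-→0 7:+→1 8:+→2 … peak 2.

2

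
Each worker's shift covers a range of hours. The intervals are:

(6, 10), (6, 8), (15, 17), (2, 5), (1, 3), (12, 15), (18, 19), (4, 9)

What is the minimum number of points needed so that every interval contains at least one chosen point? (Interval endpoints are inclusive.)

Sort by right endpoint; whenever an interval is uncovered, place a point at its right end.
By right end: [1,3]  [2,5]  [6,8]  [4,9]  [6,10]  [12,15]  [15,17]  [18,19]
[1,3] uncovered → point at 3; [6,8] uncovered → point at 8; [12,15] uncovered → point at 15; [18,19] uncovered → point at 19.
Points: 3, 8, 15, 19 (4 total).

4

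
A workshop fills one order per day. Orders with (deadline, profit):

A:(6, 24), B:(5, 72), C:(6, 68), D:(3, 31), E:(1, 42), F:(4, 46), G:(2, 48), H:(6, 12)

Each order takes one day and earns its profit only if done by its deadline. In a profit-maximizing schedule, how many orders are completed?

6

Sort by profit descending; place each in the latest free slot ≤ its deadline.
By profit: B(d5,72), C(d6,68), G(d2,48), F(d4,46), E(d1,42), D(d3,31), A(d6,24), H(d6,12)
B→slot 5; C→slot 6; G→slot 2; F→slot 4; E→slot 1; D→slot 3; A skipped; H skipped.
6 of 8 scheduled.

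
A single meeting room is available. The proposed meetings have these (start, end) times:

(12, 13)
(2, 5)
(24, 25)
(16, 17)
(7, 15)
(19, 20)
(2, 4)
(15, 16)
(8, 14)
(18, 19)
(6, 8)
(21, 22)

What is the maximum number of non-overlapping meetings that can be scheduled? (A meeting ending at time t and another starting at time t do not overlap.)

By end time: (2,4), (2,5), (6,8), (12,13), (8,14), (7,15), (15,16), (16,17), (18,19), (19,20), (21,22), (24,25).
Pick (2,4); next start ≥ 4 → (6,8); next start ≥ 8 → (12,13); next start ≥ 13 → (15,16); next start ≥ 16 → (16,17); next start ≥ 17 → (18,19); next start ≥ 19 → (19,20); next start ≥ 20 → (21,22); next start ≥ 22 → (24,25).
Selected 9 meetings.

9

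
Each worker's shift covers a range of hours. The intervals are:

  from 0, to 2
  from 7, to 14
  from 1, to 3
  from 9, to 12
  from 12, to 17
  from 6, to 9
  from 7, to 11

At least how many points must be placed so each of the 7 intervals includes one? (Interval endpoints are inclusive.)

Sort by right endpoint; whenever an interval is uncovered, place a point at its right end.
Sorted: [0,2] [1,3] [6,9] [7,11] [9,12] [7,14] [12,17]
{[0,2],[1,3]} hit by 2; {[6,9],[7,11],[9,12],[7,14]} hit by 9; {[12,17]} hit by 17.
Points: 2, 9, 17 (3 total).

3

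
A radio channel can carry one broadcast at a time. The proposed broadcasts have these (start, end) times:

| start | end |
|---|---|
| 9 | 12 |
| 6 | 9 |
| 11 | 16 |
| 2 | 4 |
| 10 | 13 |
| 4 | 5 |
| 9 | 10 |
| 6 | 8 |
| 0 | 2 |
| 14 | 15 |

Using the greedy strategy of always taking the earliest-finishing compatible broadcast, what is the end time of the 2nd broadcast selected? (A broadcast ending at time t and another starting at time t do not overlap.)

4

Sorted by end: (0,2)  (2,4)  (4,5)  (6,8)  (6,9)  (9,10)  (9,12)  (10,13)  (14,15)  (11,16)
take (0,2); take (2,4); take (4,5); take (6,8); skip (6,9); take (9,10); skip (9,12); take (10,13); take (14,15).
Selected: (0,2) (2,4) (4,5) (6,8) (9,10) (10,13) (14,15)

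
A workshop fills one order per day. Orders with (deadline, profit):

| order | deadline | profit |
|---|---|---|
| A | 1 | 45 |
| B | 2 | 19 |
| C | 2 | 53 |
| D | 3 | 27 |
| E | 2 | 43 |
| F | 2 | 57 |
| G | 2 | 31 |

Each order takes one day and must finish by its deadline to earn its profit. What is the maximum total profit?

137

Sort by profit descending; place each in the latest free slot ≤ its deadline.
By profit: F(d2,57), C(d2,53), A(d1,45), E(d2,43), G(d2,31), D(d3,27), B(d2,19)
F→slot 2; C→slot 1; A skipped; E skipped; G skipped; D→slot 3; B skipped.
Profit = 53 + 57 + 27 = 137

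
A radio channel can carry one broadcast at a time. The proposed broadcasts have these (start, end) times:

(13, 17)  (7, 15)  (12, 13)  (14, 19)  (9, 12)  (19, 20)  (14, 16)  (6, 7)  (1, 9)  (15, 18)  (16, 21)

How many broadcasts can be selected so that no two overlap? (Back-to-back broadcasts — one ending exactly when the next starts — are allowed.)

5

Sort by end time and greedily take each interval whose start is ≥ the last chosen end.
By end time: (6,7), (1,9), (9,12), (12,13), (7,15), (14,16), (13,17), (15,18), (14,19), (19,20), (16,21).
Pick (6,7); next start ≥ 7 → (9,12); next start ≥ 12 → (12,13); next start ≥ 13 → (14,16); next start ≥ 16 → (19,20).
Selected 5 broadcasts.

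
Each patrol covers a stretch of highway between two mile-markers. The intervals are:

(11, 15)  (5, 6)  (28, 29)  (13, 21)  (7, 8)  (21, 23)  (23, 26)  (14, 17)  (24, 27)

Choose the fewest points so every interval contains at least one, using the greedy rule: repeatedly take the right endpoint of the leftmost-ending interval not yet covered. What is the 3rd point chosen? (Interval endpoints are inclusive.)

Sort by right endpoint; whenever an interval is uncovered, place a point at its right end.
By right end: [5,6]  [7,8]  [11,15]  [14,17]  [13,21]  [21,23]  [23,26]  [24,27]  [28,29]
[5,6] uncovered → point at 6; [7,8] uncovered → point at 8; [11,15] uncovered → point at 15; [21,23] uncovered → point at 23; [24,27] uncovered → point at 27; [28,29] uncovered → point at 29.
Points: 6, 8, 15, 23, 27, 29 (6 total).

15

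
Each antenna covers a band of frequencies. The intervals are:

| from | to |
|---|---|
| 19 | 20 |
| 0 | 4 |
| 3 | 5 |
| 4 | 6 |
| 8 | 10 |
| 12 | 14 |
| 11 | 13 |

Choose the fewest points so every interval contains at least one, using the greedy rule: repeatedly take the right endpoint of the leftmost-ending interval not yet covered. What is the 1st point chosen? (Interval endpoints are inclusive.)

Sort by right endpoint; whenever an interval is uncovered, place a point at its right end.
By right end: [0,4]  [3,5]  [4,6]  [8,10]  [11,13]  [12,14]  [19,20]
[0,4] uncovered → point at 4; [8,10] uncovered → point at 10; [11,13] uncovered → point at 13; [19,20] uncovered → point at 20.
Points: 4, 10, 13, 20 (4 total).

4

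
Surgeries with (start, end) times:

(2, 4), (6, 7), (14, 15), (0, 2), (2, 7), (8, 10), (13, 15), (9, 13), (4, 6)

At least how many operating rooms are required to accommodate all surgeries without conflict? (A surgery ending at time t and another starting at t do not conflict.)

The answer is the maximum number of intervals overlapping at any instant.
Events (time:±→running): 0:+→1 2:-→0 2:+→1 2:+→2 … peak 2.

2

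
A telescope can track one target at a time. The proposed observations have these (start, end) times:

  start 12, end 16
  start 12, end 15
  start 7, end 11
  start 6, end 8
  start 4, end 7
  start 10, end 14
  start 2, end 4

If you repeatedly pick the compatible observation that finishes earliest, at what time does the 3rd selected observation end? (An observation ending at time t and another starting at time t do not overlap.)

11

Sort by end time and greedily take each interval whose start is ≥ the last chosen end.
By end time: (2,4), (4,7), (6,8), (7,11), (10,14), (12,15), (12,16).
Pick (2,4); next start ≥ 4 → (4,7); next start ≥ 7 → (7,11); next start ≥ 11 → (12,15).
Selected: (2,4) (4,7) (7,11) (12,15)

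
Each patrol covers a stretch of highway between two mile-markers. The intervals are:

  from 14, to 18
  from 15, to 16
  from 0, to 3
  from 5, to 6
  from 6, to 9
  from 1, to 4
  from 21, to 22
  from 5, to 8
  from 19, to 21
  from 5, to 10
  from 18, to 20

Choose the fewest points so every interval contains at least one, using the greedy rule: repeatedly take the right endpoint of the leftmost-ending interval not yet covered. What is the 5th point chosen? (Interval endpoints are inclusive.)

22

Process intervals by earliest right end; each time one isn't hit yet, stab at its right endpoint.
Sorted: [0,3] [1,4] [5,6] [5,8] [6,9] [5,10] [15,16] [14,18] [18,20] [19,21] [21,22]
{[0,3],[1,4]} hit by 3; {[5,6],[5,8],[6,9],[5,10]} hit by 6; {[15,16],[14,18]} hit by 16; {[18,20],[19,21]} hit by 20; {[21,22]} hit by 22.
Points: 3, 6, 16, 20, 22 (5 total).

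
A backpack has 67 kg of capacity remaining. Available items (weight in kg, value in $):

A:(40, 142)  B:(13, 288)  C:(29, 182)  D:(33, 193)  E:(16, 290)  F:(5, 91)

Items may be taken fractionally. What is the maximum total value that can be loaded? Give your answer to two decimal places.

874.39

Sort by value per unit weight and fill in that order.
Order: B (288/13=22.15) > F (91/5=18.20) > E (290/16=18.12) > C (182/29=6.28) > D (193/33=5.85) > A (142/40=3.55)
Fill: take B (13 @ 288) → take F (5 @ 91) → take E (16 @ 290) → take C (29 @ 182) → take 4/33 of D → 23.39; 67/67 used.
Total value = 874.39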